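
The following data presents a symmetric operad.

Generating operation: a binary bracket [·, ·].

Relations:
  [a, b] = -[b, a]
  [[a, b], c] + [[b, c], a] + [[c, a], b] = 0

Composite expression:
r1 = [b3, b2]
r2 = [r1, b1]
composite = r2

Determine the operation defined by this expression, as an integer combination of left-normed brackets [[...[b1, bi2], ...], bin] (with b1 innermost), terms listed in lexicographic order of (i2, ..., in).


[[b1, b2], b3] - [[b1, b3], b2]

Expand each bracket as ab - ba; the b1-initial words give the coefficients.
Composite bracket: [[b3, b2], b1]
The bracket unfolds into 4 signed words via [a, b] = ab - ba (2^2 = 4).
Collect the words opening with b1:
  b1b2b3 appears with sign +1, giving the term +[[b1, b2], b3]
  b1b3b2 appears with sign -1, giving the term -[[b1, b3], b2]


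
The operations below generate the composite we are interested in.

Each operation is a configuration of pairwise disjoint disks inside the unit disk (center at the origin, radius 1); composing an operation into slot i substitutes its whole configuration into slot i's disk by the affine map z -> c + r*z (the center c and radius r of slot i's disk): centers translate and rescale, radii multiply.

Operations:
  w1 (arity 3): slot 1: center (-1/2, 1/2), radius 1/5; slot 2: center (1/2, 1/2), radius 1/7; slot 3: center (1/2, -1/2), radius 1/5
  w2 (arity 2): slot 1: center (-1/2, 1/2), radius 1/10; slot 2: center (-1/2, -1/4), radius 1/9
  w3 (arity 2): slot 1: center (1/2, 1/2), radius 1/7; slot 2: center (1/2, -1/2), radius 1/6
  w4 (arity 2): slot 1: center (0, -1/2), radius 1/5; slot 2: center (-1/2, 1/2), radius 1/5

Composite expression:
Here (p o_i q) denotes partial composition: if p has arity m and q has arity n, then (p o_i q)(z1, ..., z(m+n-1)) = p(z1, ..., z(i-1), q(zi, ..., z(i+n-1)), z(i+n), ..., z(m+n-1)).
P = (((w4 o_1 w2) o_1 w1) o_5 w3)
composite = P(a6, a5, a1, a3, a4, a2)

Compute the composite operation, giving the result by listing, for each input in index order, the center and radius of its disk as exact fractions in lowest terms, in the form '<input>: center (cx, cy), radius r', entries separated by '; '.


a1: center (-9/100, -41/100), radius 1/250; a2: center (-2/5, 2/5), radius 1/30; a3: center (-1/10, -11/20), radius 1/45; a4: center (-2/5, 3/5), radius 1/35; a5: center (-9/100, -39/100), radius 1/350; a6: center (-11/100, -39/100), radius 1/250

Each a-disk chains the slot maps above it in w4; radii multiply.
for a6, the 3-step affine chain lands on center (-11/100, -39/100), radius 1/250
for a5, the 3-step affine chain lands on center (-9/100, -39/100), radius 1/350
for a1, the 3-step affine chain lands on center (-9/100, -41/100), radius 1/250
for a3, the 2-step affine chain lands on center (-1/10, -11/20), radius 1/45
for a4, the 2-step affine chain lands on center (-2/5, 3/5), radius 1/35
for a2, the 2-step affine chain lands on center (-2/5, 2/5), radius 1/30


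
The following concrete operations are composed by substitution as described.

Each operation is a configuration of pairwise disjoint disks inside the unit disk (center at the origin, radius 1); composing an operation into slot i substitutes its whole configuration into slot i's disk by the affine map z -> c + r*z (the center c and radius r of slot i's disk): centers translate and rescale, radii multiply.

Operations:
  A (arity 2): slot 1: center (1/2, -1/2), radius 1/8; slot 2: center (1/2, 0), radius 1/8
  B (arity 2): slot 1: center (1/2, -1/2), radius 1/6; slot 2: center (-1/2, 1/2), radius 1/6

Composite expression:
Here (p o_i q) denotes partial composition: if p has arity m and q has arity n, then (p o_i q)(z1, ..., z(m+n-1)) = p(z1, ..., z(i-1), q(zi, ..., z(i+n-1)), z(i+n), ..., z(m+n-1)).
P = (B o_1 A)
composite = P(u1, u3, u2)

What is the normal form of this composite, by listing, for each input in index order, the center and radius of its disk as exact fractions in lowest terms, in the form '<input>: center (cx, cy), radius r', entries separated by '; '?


Nesting under B composes maps z -> c + r*z down each u-path.
tracing u1 down its 2-map path: center (7/12, -7/12), radius 1/48
tracing u3 down its 2-map path: center (7/12, -1/2), radius 1/48
tracing u2 down its 1-map path: center (-1/2, 1/2), radius 1/6

u1: center (7/12, -7/12), radius 1/48; u2: center (-1/2, 1/2), radius 1/6; u3: center (7/12, -1/2), radius 1/48


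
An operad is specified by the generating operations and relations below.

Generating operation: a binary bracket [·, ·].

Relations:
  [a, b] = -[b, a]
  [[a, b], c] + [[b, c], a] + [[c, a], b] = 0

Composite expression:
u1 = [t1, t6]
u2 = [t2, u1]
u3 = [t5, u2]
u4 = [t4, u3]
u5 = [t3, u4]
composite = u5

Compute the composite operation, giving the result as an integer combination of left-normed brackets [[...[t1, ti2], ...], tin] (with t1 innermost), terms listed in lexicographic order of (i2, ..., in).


[[[[[t1, t6], t2], t5], t4], t3]


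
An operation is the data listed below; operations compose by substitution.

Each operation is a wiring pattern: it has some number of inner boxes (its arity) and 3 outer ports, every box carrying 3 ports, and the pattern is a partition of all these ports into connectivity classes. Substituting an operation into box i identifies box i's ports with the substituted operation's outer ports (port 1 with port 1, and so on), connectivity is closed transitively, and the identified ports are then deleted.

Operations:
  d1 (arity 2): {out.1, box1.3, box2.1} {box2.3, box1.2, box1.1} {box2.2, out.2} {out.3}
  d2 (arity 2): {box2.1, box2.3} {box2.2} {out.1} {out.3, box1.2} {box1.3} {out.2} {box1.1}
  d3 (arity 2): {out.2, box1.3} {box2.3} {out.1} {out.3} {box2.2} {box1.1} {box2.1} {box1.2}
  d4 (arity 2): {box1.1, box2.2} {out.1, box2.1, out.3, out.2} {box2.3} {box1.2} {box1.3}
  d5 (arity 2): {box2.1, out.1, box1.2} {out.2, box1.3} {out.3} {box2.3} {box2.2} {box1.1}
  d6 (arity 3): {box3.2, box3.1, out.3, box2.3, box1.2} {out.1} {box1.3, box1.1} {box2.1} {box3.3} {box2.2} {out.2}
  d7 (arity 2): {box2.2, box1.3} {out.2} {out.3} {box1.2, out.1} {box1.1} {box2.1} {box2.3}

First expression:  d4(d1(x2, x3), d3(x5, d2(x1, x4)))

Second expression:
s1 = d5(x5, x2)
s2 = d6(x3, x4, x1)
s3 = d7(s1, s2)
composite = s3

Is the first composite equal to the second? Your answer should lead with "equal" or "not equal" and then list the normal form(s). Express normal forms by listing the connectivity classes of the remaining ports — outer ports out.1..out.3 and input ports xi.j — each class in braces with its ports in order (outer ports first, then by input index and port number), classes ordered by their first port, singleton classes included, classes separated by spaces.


Reducing the first expression gives {out.1, out.2, out.3} {x1.1} {x1.2} {x1.3} {x2.1, x2.2, x3.3} {x2.3, x3.1, x5.3} {x3.2} {x4.1, x4.3} {x4.2} {x5.1} {x5.2}
Reducing the second expression gives {out.1, x5.3} {out.2} {out.3} {x1.1, x1.2, x3.2, x4.3} {x1.3} {x2.1, x5.2} {x2.2} {x2.3} {x3.1, x3.3} {x4.1} {x4.2} {x5.1}
The forms do not match — not equal.

not equal; first: {out.1, out.2, out.3} {x1.1} {x1.2} {x1.3} {x2.1, x2.2, x3.3} {x2.3, x3.1, x5.3} {x3.2} {x4.1, x4.3} {x4.2} {x5.1} {x5.2}; second: {out.1, x5.3} {out.2} {out.3} {x1.1, x1.2, x3.2, x4.3} {x1.3} {x2.1, x5.2} {x2.2} {x2.3} {x3.1, x3.3} {x4.1} {x4.2} {x5.1}


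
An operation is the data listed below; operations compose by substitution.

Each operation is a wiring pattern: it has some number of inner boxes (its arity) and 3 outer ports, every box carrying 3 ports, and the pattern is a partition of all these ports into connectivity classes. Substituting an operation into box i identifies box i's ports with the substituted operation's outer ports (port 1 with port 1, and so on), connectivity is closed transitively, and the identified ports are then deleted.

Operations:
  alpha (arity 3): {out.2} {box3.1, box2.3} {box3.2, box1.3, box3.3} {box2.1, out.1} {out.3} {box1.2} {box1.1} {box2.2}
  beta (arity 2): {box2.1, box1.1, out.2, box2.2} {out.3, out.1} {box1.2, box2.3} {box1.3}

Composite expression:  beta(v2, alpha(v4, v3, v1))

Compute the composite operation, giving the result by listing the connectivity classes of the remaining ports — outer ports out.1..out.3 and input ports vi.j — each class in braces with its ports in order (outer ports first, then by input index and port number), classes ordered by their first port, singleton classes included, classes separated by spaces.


Connectivity passes through glued beta-boundaries; trace each wire chain.
stage alpha: inputs (v4, v3, v1), connectivity {out.1, v3.1} {out.2} {out.3} {v1.1, v3.3} {v1.2, v1.3, v4.3} {v3.2} {v4.1} {v4.2}, out.j its boundary
stage beta: inputs (v2, v4, v3, v1), connectivity {out.1, out.3} {out.2, v2.1, v3.1} {v1.1, v3.3} {v1.2, v1.3, v4.3} {v2.2} {v2.3} {v3.2} {v4.1} {v4.2}, out.j its boundary

{out.1, out.3} {out.2, v2.1, v3.1} {v1.1, v3.3} {v1.2, v1.3, v4.3} {v2.2} {v2.3} {v3.2} {v4.1} {v4.2}


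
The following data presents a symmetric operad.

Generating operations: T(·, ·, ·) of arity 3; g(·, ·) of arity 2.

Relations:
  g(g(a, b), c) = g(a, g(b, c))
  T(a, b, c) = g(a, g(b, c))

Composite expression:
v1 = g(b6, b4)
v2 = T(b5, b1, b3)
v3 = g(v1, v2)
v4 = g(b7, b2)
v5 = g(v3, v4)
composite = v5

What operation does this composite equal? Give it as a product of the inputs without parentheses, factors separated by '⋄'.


All parenthesizations of g agree; list the b-inputs left to right.
g(b6, b4) linearizes to b6 ⋄ b4
T(b5, b1, b3) linearizes to b5 ⋄ b1 ⋄ b3
g(g(b6, b4), T(b5, b1, b3)) linearizes to b6 ⋄ b4 ⋄ b5 ⋄ b1 ⋄ b3
g(b7, b2) linearizes to b7 ⋄ b2
g(g(g(b6, b4), T(b5, b1, b3)), g(b7, b2)) linearizes to b6 ⋄ b4 ⋄ b5 ⋄ b1 ⋄ b3 ⋄ b7 ⋄ b2

b6 ⋄ b4 ⋄ b5 ⋄ b1 ⋄ b3 ⋄ b7 ⋄ b2


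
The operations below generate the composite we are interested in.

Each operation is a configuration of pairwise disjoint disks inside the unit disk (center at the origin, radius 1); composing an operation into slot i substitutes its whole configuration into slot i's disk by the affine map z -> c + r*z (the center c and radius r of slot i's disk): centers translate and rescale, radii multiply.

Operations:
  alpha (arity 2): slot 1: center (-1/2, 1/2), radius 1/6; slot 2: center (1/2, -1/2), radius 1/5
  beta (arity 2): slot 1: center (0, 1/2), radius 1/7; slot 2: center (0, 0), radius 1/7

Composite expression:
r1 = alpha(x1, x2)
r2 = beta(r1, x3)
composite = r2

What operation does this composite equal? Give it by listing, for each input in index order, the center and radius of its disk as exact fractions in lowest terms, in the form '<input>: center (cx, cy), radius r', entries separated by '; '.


x1: center (-1/14, 4/7), radius 1/42; x2: center (1/14, 3/7), radius 1/35; x3: center (0, 0), radius 1/7

Below beta, radii multiply path by path; the x-disk centers shift.
x1: after 2 affine steps, its disk has center (-1/14, 4/7), radius 1/42
x2: after 2 affine steps, its disk has center (1/14, 3/7), radius 1/35
x3: after 1 affine step, its disk has center (0, 0), radius 1/7


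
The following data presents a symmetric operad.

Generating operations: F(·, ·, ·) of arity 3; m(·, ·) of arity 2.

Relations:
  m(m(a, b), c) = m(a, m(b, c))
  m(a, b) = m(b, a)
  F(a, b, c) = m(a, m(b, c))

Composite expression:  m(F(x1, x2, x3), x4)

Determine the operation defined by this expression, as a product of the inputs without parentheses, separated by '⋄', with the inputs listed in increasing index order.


Key point: m commutes, so take the x-inputs in any fixed order.
F(x1, x2, x3) collapses to x1 ⋄ x2 ⋄ x3
m(F(x1, x2, x3), x4) collapses to x1 ⋄ x2 ⋄ x3 ⋄ x4
rearranged into index order: x1 ⋄ x2 ⋄ x3 ⋄ x4

x1 ⋄ x2 ⋄ x3 ⋄ x4


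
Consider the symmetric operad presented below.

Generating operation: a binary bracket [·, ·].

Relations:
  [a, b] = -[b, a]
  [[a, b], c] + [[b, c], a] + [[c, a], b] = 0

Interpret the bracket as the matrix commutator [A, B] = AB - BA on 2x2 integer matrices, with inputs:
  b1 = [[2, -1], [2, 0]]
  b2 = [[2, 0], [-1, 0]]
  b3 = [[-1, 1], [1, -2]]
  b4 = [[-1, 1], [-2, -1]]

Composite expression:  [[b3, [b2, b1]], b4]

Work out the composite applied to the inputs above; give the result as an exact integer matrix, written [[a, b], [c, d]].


[b2, b1] = [[-1, -2], [-6, 1]]
[b3, [b2, b1]] = [[-4, 0], [4, 4]]
[[b3, [b2, b1]], b4] = [[-4, -8], [-16, 4]]

[[-4, -8], [-16, 4]]


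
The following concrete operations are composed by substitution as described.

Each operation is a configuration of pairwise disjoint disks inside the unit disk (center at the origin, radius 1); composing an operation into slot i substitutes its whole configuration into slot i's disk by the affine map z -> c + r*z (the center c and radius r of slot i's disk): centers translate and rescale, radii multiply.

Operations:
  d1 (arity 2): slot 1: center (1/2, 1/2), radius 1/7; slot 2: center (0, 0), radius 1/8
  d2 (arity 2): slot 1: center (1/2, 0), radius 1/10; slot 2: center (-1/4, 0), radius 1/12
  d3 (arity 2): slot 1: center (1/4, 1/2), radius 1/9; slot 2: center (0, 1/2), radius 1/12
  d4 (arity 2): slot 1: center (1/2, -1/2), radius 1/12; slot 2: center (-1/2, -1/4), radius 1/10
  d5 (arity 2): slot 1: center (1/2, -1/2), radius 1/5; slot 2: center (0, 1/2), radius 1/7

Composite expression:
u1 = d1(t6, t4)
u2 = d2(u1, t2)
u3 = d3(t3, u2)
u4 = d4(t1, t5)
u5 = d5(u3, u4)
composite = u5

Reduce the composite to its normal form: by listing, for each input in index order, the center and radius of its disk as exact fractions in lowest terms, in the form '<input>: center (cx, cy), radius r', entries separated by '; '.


t1: center (1/14, 3/7), radius 1/84; t2: center (119/240, -2/5), radius 1/720; t3: center (11/20, -2/5), radius 1/45; t4: center (61/120, -2/5), radius 1/4800; t5: center (-1/14, 13/28), radius 1/70; t6: center (611/1200, -479/1200), radius 1/4200

Only the slot chain above each t matters under d5; compose those maps.
input t3: composing its 2 substitution steps yields center (11/20, -2/5), radius 1/45
input t6: composing its 4 substitution steps yields center (611/1200, -479/1200), radius 1/4200
input t4: composing its 4 substitution steps yields center (61/120, -2/5), radius 1/4800
input t2: composing its 3 substitution steps yields center (119/240, -2/5), radius 1/720
input t1: composing its 2 substitution steps yields center (1/14, 3/7), radius 1/84
input t5: composing its 2 substitution steps yields center (-1/14, 13/28), radius 1/70


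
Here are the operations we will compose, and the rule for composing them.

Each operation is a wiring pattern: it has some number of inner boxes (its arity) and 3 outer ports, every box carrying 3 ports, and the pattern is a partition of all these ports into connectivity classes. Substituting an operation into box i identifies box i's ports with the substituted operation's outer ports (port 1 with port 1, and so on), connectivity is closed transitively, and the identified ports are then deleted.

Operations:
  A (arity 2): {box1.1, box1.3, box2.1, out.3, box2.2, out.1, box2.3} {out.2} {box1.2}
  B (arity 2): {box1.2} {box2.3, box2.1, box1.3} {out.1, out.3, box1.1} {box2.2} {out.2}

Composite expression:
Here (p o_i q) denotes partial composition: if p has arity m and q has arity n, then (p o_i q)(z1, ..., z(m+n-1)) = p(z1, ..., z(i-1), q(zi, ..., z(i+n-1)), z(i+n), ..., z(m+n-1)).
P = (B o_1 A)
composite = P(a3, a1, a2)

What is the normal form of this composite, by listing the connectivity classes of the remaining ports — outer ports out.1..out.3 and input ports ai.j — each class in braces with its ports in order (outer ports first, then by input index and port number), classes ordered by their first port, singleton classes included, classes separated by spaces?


Substituting into B glues patterns; closure does the rest.
composing A on (a3, a1), with out.j its own outer ports: {out.1, out.3, a1.1, a1.2, a1.3, a3.1, a3.3} {out.2} {a3.2}
composing B on (a3, a1, a2), with out.j its own outer ports: {out.1, out.3, a1.1, a1.2, a1.3, a2.1, a2.3, a3.1, a3.3} {out.2} {a2.2} {a3.2}

{out.1, out.3, a1.1, a1.2, a1.3, a2.1, a2.3, a3.1, a3.3} {out.2} {a2.2} {a3.2}


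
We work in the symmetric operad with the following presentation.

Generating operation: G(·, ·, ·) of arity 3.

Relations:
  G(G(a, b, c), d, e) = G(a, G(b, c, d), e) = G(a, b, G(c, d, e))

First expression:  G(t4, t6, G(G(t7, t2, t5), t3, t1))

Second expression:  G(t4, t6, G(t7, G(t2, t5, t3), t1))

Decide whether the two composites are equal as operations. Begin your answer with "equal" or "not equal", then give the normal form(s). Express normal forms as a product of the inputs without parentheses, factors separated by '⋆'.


The first expression, normalized: t4 ⋆ t6 ⋆ t7 ⋆ t2 ⋆ t5 ⋆ t3 ⋆ t1
The second expression, normalized: t4 ⋆ t6 ⋆ t7 ⋆ t2 ⋆ t5 ⋆ t3 ⋆ t1
The normal forms match — equal.

equal; both compose to t4 ⋆ t6 ⋆ t7 ⋆ t2 ⋆ t5 ⋆ t3 ⋆ t1


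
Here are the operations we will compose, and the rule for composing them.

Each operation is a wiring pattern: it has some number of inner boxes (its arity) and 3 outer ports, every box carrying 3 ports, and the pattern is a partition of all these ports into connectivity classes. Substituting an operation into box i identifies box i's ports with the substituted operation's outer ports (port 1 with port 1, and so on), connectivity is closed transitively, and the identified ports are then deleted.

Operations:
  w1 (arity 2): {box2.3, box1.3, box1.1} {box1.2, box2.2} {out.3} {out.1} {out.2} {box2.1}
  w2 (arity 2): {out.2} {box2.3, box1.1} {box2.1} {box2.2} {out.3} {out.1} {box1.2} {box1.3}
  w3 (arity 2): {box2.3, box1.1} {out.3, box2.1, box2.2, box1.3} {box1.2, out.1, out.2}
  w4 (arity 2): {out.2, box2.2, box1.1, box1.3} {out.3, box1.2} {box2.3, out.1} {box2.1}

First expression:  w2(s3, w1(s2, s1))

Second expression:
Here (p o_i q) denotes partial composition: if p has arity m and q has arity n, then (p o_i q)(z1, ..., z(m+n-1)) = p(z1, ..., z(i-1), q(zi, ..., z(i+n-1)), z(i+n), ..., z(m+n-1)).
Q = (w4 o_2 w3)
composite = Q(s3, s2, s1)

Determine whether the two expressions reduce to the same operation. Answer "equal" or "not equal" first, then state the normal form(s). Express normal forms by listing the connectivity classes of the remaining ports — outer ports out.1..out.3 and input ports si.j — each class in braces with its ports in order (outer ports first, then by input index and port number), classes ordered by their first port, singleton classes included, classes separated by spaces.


not equal — first {out.1} {out.2} {out.3} {s1.1} {s1.2, s2.2} {s1.3, s2.1, s2.3} {s3.1} {s3.2} {s3.3}, second {out.1, s1.1, s1.2, s2.3} {out.2, s2.2, s3.1, s3.3} {out.3, s3.2} {s1.3, s2.1}

Reducing the first expression gives {out.1} {out.2} {out.3} {s1.1} {s1.2, s2.2} {s1.3, s2.1, s2.3} {s3.1} {s3.2} {s3.3}
Reducing the second expression gives {out.1, s1.1, s1.2, s2.3} {out.2, s2.2, s3.1, s3.3} {out.3, s3.2} {s1.3, s2.1}
Different reductions; not equal.


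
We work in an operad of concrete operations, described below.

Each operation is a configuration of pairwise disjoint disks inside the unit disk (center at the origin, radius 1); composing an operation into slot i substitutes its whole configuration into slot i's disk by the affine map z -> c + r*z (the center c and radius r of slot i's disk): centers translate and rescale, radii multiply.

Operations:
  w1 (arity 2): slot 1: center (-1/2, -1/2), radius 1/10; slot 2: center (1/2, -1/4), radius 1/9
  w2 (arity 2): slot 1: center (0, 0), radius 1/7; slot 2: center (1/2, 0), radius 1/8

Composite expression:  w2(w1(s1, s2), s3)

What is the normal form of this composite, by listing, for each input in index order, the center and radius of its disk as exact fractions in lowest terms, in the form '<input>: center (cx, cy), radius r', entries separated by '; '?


s1: center (-1/14, -1/14), radius 1/70; s2: center (1/14, -1/28), radius 1/63; s3: center (1/2, 0), radius 1/8

Nesting under w2 composes maps z -> c + r*z down each s-path.
input s1: applying the 2 nested substitutions gives center (-1/14, -1/14), radius 1/70
input s2: applying the 2 nested substitutions gives center (1/14, -1/28), radius 1/63
input s3: applying the 1 nested substitution gives center (1/2, 0), radius 1/8


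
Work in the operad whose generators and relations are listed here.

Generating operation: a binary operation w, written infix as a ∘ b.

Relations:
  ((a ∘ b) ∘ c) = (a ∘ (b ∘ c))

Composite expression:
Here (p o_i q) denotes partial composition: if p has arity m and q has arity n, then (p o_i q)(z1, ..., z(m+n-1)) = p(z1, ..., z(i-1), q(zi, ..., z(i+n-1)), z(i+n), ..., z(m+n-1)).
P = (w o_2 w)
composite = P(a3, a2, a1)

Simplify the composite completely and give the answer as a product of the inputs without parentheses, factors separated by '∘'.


a3 ∘ a2 ∘ a1

Under associativity of w, the answer is the a's in reading order.
(a2 ∘ a1) reduces to a2 ∘ a1
(a3 ∘ (a2 ∘ a1)) reduces to a3 ∘ a2 ∘ a1


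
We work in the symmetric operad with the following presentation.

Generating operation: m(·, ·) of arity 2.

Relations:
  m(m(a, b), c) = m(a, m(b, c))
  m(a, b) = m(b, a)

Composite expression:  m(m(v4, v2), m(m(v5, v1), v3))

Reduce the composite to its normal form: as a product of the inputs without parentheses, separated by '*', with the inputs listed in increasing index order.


v1 * v2 * v3 * v4 * v5


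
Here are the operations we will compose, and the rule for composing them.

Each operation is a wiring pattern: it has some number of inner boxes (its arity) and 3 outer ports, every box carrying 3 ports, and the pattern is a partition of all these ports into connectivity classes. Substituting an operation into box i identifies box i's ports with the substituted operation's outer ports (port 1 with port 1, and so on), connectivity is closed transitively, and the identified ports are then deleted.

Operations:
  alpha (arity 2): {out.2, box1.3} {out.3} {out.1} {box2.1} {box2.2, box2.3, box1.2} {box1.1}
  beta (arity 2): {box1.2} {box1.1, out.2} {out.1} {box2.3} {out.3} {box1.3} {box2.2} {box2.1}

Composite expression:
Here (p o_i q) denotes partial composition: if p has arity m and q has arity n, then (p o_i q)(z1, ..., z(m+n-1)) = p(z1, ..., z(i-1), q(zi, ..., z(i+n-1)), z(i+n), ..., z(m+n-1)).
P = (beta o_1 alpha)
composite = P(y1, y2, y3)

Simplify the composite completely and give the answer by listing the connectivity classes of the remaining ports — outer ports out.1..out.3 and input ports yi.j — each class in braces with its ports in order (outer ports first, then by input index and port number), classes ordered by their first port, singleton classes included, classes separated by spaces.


{out.1} {out.2} {out.3} {y1.1} {y1.2, y2.2, y2.3} {y1.3} {y2.1} {y3.1} {y3.2} {y3.3}

Connectivity passes through glued beta-boundaries; trace each wire chain.
composing alpha on (y1, y2), with out.j its own outer ports: {out.1} {out.2, y1.3} {out.3} {y1.1} {y1.2, y2.2, y2.3} {y2.1}
composing beta on (y1, y2, y3), with out.j its own outer ports: {out.1} {out.2} {out.3} {y1.1} {y1.2, y2.2, y2.3} {y1.3} {y2.1} {y3.1} {y3.2} {y3.3}


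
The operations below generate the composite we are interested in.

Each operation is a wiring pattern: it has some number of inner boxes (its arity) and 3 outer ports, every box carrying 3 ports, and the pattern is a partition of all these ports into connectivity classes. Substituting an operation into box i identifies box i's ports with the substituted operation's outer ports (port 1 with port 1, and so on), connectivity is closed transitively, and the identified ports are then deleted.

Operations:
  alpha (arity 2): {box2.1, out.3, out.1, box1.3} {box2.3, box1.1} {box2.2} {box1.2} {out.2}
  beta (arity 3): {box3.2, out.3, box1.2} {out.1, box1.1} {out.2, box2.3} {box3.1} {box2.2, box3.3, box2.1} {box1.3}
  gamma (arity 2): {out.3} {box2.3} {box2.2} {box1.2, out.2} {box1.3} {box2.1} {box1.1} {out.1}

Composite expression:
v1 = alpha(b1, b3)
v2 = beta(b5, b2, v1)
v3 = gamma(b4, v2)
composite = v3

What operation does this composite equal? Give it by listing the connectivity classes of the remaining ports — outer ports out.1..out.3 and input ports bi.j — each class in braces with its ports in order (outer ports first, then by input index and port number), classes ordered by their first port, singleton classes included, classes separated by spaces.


{out.1} {out.2, b4.2} {out.3} {b1.1, b3.3} {b1.2} {b1.3, b2.1, b2.2, b3.1} {b2.3} {b3.2} {b4.1} {b4.3} {b5.1} {b5.2} {b5.3}

Reachability decides: close wires over gamma-identified ports.
composing alpha on (b1, b3), with out.j its own outer ports: {out.1, out.3, b1.3, b3.1} {out.2} {b1.1, b3.3} {b1.2} {b3.2}
composing beta on (b5, b2, b1, b3), with out.j its own outer ports: {out.1, b5.1} {out.2, b2.3} {out.3, b5.2} {b1.1, b3.3} {b1.2} {b1.3, b2.1, b2.2, b3.1} {b3.2} {b5.3}
composing gamma on (b4, b5, b2, b1, b3), with out.j its own outer ports: {out.1} {out.2, b4.2} {out.3} {b1.1, b3.3} {b1.2} {b1.3, b2.1, b2.2, b3.1} {b2.3} {b3.2} {b4.1} {b4.3} {b5.1} {b5.2} {b5.3}


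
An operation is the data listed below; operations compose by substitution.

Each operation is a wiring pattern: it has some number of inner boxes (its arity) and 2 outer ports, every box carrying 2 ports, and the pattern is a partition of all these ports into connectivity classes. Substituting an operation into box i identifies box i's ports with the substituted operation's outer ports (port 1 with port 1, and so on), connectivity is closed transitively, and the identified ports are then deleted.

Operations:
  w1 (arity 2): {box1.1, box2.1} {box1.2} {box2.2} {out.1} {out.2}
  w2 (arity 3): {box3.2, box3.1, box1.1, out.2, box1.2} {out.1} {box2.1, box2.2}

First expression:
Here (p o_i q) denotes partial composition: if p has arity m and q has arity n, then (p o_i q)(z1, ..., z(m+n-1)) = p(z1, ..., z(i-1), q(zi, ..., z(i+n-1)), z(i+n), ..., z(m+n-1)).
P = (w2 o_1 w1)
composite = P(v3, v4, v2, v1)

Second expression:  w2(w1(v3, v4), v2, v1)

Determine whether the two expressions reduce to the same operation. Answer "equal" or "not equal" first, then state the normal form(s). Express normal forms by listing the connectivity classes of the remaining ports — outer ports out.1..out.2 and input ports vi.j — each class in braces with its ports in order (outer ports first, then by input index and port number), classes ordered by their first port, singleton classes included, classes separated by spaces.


The first expression reduces to {out.1} {out.2, v1.1, v1.2} {v2.1, v2.2} {v3.1, v4.1} {v3.2} {v4.2}
The second expression reduces to {out.1} {out.2, v1.1, v1.2} {v2.1, v2.2} {v3.1, v4.1} {v3.2} {v4.2}
Same normal form: equal.

equal: each reduces to {out.1} {out.2, v1.1, v1.2} {v2.1, v2.2} {v3.1, v4.1} {v3.2} {v4.2}


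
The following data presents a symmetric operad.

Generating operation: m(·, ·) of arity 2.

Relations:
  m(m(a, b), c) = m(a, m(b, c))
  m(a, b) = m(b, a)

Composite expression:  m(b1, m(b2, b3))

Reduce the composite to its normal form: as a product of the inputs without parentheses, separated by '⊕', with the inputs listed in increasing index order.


Both nesting and order wash out for m; what remains is which b's occur.
m(b2, b3) collapses to b2 ⊕ b3
m(b1, m(b2, b3)) collapses to b1 ⊕ b2 ⊕ b3
rearranged into index order: b1 ⊕ b2 ⊕ b3

b1 ⊕ b2 ⊕ b3


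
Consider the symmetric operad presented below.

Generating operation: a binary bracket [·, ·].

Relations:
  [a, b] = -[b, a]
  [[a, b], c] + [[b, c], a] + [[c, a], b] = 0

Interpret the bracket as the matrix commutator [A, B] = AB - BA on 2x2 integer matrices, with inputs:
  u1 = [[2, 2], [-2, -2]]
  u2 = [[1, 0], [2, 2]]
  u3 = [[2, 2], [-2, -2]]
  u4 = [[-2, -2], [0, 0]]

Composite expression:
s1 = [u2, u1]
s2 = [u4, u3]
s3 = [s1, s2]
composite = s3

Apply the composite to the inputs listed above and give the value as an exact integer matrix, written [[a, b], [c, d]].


[u2, u1] = [[-4, -2], [6, 4]]
[u4, u3] = [[4, 4], [-4, -4]]
[[u2, u1], [u4, u3]] = [[-16, -16], [16, 16]]

[[-16, -16], [16, 16]]


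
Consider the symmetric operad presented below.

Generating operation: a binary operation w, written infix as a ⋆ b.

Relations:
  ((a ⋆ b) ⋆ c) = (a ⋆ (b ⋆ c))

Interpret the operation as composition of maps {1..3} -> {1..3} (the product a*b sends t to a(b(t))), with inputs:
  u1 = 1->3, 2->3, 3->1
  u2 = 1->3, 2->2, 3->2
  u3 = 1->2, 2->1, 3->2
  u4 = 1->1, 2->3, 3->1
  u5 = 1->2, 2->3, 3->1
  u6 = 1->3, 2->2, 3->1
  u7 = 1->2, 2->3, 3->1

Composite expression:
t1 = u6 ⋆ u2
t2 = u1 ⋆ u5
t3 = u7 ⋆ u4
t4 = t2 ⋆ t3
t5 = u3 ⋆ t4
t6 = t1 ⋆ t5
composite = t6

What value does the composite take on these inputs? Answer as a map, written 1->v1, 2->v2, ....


1->2, 2->2, 3->2

(u6 ⋆ u2) = 1->1, 2->2, 3->2
(u1 ⋆ u5) = 1->3, 2->1, 3->3
(u7 ⋆ u4) = 1->2, 2->1, 3->2
((u1 ⋆ u5) ⋆ (u7 ⋆ u4)) = 1->1, 2->3, 3->1
(u3 ⋆ ((u1 ⋆ u5) ⋆ (u7 ⋆ u4))) = 1->2, 2->2, 3->2
((u6 ⋆ u2) ⋆ (u3 ⋆ ((u1 ⋆ u5) ⋆ (u7 ⋆ u4)))) = 1->2, 2->2, 3->2


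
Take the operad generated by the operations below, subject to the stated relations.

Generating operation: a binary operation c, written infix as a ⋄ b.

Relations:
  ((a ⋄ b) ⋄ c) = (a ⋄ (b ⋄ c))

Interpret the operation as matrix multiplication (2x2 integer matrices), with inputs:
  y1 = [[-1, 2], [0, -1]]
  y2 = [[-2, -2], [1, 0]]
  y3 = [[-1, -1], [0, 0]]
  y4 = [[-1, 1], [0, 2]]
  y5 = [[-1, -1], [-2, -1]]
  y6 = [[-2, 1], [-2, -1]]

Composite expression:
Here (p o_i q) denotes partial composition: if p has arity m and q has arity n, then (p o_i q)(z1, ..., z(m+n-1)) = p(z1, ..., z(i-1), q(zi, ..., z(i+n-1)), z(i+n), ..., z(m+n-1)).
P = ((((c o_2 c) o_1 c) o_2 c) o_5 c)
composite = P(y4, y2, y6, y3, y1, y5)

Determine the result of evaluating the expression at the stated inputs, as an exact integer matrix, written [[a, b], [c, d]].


[[-10, 0], [-4, 0]]

(y2 ⋄ y6) = [[8, 0], [-2, 1]]
(y4 ⋄ (y2 ⋄ y6)) = [[-10, 1], [-4, 2]]
(y1 ⋄ y5) = [[-3, -1], [2, 1]]
(y3 ⋄ (y1 ⋄ y5)) = [[1, 0], [0, 0]]
((y4 ⋄ (y2 ⋄ y6)) ⋄ (y3 ⋄ (y1 ⋄ y5))) = [[-10, 0], [-4, 0]]


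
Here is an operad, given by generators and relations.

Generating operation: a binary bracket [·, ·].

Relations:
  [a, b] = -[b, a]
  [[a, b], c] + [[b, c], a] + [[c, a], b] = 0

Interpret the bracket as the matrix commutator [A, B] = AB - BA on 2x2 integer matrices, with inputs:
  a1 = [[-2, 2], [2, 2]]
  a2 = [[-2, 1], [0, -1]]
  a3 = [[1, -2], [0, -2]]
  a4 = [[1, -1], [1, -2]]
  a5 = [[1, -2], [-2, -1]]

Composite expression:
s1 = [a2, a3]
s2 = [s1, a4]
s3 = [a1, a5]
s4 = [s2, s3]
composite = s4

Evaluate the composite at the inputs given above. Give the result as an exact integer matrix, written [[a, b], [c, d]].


[[-12, -8], [-8, 12]]


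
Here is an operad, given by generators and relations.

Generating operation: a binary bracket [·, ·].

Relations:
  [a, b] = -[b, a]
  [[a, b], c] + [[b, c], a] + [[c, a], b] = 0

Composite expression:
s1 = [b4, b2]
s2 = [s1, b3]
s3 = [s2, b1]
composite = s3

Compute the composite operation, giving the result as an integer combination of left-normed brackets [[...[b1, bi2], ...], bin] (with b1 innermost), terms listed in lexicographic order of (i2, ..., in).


Left-normed coefficients sit on the b1-initial expansion words.
Composite bracket: [[[b4, b2], b3], b1]
Each bracket splits as ab - ba, giving 8 signed words (2^3 = 8).
Keep just the words that open with b1:
  the word b1b2b4b3 carries sign +1 and contributes +[[[b1, b2], b4], b3]
  the word b1b3b2b4 carries sign -1 and contributes -[[[b1, b3], b2], b4]
  the word b1b3b4b2 carries sign +1 and contributes +[[[b1, b3], b4], b2]
  the word b1b4b2b3 carries sign -1 and contributes -[[[b1, b4], b2], b3]

[[[b1, b2], b4], b3] - [[[b1, b3], b2], b4] + [[[b1, b3], b4], b2] - [[[b1, b4], b2], b3]


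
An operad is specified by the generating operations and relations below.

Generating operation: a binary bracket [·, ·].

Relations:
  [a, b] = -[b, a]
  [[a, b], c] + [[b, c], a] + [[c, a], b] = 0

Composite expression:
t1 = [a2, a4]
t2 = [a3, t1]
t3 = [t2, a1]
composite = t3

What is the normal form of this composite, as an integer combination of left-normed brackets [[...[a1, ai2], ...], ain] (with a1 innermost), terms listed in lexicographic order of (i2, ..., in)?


[[[a1, a2], a4], a3] - [[[a1, a3], a2], a4] + [[[a1, a3], a4], a2] - [[[a1, a4], a2], a3]

Skip Jacobi rewriting: expand, keep a1-initial words, read off terms.
Composite bracket: [[a3, [a2, a4]], a1]
Each bracket splits as ab - ba, giving 8 signed words (2^3 = 8).
Coefficients come from the a1-initial words:
  the word a1a2a4a3 carries sign +1 and contributes +[[[a1, a2], a4], a3]
  the word a1a3a2a4 carries sign -1 and contributes -[[[a1, a3], a2], a4]
  the word a1a3a4a2 carries sign +1 and contributes +[[[a1, a3], a4], a2]
  the word a1a4a2a3 carries sign -1 and contributes -[[[a1, a4], a2], a3]


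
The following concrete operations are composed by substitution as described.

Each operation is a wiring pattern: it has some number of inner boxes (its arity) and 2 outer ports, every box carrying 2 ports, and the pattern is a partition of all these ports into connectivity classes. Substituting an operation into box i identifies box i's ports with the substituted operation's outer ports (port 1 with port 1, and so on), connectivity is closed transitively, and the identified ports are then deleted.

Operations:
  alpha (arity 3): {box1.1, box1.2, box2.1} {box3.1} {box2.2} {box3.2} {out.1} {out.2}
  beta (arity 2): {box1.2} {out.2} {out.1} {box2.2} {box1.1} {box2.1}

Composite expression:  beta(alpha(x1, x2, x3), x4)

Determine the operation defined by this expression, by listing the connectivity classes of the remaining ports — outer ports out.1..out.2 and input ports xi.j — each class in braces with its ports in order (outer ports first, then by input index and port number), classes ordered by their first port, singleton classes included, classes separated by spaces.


{out.1} {out.2} {x1.1, x1.2, x2.1} {x2.2} {x3.1} {x3.2} {x4.1} {x4.2}

Connectivity passes through glued beta-boundaries; trace each wire chain.
stage alpha: inputs (x1, x2, x3), connectivity {out.1} {out.2} {x1.1, x1.2, x2.1} {x2.2} {x3.1} {x3.2}, out.j its boundary
stage beta: inputs (x1, x2, x3, x4), connectivity {out.1} {out.2} {x1.1, x1.2, x2.1} {x2.2} {x3.1} {x3.2} {x4.1} {x4.2}, out.j its boundary


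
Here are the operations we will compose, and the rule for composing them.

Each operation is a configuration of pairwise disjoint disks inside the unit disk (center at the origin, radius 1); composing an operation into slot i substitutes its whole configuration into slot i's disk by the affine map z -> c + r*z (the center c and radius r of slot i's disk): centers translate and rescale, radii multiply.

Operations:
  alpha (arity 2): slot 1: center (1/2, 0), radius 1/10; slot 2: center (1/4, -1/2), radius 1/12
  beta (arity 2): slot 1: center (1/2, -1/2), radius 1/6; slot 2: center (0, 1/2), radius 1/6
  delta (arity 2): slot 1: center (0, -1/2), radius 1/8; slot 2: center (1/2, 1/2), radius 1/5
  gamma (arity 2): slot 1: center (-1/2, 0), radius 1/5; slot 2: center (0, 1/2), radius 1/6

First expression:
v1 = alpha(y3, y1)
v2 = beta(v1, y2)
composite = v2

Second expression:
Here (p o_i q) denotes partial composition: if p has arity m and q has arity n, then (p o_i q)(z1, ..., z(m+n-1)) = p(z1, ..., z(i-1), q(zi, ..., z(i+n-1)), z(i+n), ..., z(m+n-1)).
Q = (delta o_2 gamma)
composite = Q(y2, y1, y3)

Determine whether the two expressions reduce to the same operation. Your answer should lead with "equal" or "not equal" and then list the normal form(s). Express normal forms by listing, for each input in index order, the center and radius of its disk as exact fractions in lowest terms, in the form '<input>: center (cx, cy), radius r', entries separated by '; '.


not equal; the first gives y1: center (13/24, -7/12), radius 1/72; y2: center (0, 1/2), radius 1/6; y3: center (7/12, -1/2), radius 1/60 and the second y1: center (2/5, 1/2), radius 1/25; y2: center (0, -1/2), radius 1/8; y3: center (1/2, 3/5), radius 1/30


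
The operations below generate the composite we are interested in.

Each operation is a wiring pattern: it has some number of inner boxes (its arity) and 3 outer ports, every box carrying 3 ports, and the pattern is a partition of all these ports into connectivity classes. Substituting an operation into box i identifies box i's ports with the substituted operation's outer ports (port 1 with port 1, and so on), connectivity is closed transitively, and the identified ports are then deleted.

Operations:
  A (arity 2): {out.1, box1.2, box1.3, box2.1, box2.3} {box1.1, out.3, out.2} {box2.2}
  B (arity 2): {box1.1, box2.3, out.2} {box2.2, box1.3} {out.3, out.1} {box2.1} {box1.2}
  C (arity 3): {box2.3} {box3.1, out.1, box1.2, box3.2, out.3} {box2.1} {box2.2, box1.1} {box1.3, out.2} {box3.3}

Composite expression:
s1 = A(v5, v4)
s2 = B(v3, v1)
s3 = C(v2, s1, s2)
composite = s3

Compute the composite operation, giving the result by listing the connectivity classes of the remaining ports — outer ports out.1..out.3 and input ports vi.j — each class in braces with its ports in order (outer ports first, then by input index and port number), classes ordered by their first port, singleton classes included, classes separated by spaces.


{out.1, out.3, v1.3, v2.2, v3.1} {out.2, v2.3} {v1.1} {v1.2, v3.3} {v2.1, v5.1} {v3.2} {v4.1, v4.3, v5.2, v5.3} {v4.2}

Two ports join when wires chain via C-identified ports.
stage A: inputs (v5, v4), connectivity {out.1, v4.1, v4.3, v5.2, v5.3} {out.2, out.3, v5.1} {v4.2}, out.j its boundary
stage B: inputs (v3, v1), connectivity {out.1, out.3} {out.2, v1.3, v3.1} {v1.1} {v1.2, v3.3} {v3.2}, out.j its boundary
stage C: inputs (v2, v5, v4, v3, v1), connectivity {out.1, out.3, v1.3, v2.2, v3.1} {out.2, v2.3} {v1.1} {v1.2, v3.3} {v2.1, v5.1} {v3.2} {v4.1, v4.3, v5.2, v5.3} {v4.2}, out.j its boundary


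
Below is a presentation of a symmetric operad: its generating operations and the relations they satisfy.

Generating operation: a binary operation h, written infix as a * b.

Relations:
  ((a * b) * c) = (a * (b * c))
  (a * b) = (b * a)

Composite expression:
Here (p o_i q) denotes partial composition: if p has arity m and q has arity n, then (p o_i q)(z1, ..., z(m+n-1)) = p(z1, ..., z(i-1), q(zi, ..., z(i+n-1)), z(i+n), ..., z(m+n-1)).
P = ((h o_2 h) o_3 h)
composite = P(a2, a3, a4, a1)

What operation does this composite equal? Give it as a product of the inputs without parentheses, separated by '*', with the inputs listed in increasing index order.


Reordering under h is free, so list the a-inputs canonically.
(a4 * a1) flattens to a4 * a1
(a3 * (a4 * a1)) flattens to a3 * a4 * a1
(a2 * (a3 * (a4 * a1))) flattens to a2 * a3 * a4 * a1
rearranged into index order: a1 * a2 * a3 * a4

a1 * a2 * a3 * a4


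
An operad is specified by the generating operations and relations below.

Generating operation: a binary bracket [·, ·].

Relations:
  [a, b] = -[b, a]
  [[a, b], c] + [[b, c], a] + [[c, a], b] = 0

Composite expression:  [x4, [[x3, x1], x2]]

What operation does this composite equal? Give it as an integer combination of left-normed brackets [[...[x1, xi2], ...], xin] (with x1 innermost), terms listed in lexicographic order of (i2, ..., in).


[[[x1, x3], x2], x4]

Expand each bracket as ab - ba; the x1-initial words give the coefficients.
Composite bracket: [x4, [[x3, x1], x2]]
Applying ab - ba throughout gives 8 signed words (2^3 = 8).
Only words starting with x1 matter:
  x1x3x2x4 appears with sign +1, giving the term +[[[x1, x3], x2], x4]


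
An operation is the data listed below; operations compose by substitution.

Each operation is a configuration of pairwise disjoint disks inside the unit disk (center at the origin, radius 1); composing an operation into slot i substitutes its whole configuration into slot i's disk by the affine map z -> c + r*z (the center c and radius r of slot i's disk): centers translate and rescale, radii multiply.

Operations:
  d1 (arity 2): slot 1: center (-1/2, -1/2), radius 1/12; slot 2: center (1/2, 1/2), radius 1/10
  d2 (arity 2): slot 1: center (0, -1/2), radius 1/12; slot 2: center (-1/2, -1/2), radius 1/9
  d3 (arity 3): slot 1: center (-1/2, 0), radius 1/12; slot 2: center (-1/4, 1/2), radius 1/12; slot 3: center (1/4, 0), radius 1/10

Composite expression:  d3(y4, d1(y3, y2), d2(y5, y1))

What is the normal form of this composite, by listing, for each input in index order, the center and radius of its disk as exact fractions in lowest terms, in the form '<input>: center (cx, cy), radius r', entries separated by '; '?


Each y-disk chains the slot maps above it in d3; radii multiply.
y4 passes through 1 substitution, ending at center (-1/2, 0), radius 1/12
y3 passes through 2 substitutions, ending at center (-7/24, 11/24), radius 1/144
y2 passes through 2 substitutions, ending at center (-5/24, 13/24), radius 1/120
y5 passes through 2 substitutions, ending at center (1/4, -1/20), radius 1/120
y1 passes through 2 substitutions, ending at center (1/5, -1/20), radius 1/90

y1: center (1/5, -1/20), radius 1/90; y2: center (-5/24, 13/24), radius 1/120; y3: center (-7/24, 11/24), radius 1/144; y4: center (-1/2, 0), radius 1/12; y5: center (1/4, -1/20), radius 1/120
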